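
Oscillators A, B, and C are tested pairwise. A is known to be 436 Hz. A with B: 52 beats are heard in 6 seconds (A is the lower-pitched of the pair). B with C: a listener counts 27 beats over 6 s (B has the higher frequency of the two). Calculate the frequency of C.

A–B: Beat frequency = 52/6 = 8.6667 Hz.
B is above A, so f_B = 436 + 8.6667 = 444.6667 Hz.
B–C: Beat frequency = 27/6 = 4.5 Hz.
C is below B, so f_C = 444.6667 − 4.5 = 440.1667 Hz.

440.1667 Hz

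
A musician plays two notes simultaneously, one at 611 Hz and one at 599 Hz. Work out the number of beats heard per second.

12 Hz

Beats arise from superposition of two nearby frequencies; the beat rate is |f₁ − f₂|.
|611 − 599| = 12 Hz.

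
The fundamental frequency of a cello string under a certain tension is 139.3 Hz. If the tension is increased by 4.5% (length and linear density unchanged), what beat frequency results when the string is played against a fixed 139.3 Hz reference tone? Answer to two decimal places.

For a string, f ∝ √T, so the new frequency is 139.3·√1.045 = 142.3998 Hz.
f_beat = |142.3998 − 139.3| = 3.10 Hz.

3.10 Hz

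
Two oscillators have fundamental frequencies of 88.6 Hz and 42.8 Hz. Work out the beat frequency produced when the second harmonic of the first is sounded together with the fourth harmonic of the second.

6.0 Hz

Second harmonic of the first: 2·88.6 = 177.2 Hz.
Fourth harmonic of the second: 4·42.8 = 171.2 Hz.
f_beat = |177.2 − 171.2| = 6.0 Hz.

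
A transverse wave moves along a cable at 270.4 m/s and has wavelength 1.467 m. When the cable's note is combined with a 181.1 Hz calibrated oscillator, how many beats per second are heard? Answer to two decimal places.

3.22 Hz

Source frequency f = v/λ = 270.4/1.467 = 184.3217 Hz.
f_beat = |184.3217 − 181.1| = 3.22 Hz.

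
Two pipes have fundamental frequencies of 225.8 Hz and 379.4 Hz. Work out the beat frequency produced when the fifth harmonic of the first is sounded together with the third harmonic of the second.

9.2 Hz

Fifth harmonic of the first: 5·225.8 = 1129.0 Hz.
Third harmonic of the second: 3·379.4 = 1138.2 Hz.
f_beat = |1129.0 − 1138.2| = 9.2 Hz.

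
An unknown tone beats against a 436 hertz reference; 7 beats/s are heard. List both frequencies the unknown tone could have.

|f − 436| = 7, so f = 436 ± 7.

429 Hz or 443 Hz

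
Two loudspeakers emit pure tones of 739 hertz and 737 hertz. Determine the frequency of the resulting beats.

2 Hz

The beat frequency equals the magnitude of the frequency difference.
|739 − 737| = 2 Hz.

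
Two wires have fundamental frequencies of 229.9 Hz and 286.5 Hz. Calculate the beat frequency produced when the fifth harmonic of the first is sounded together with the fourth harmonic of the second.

3.5 Hz

Fifth harmonic of the first: 5·229.9 = 1149.5 Hz.
Fourth harmonic of the second: 4·286.5 = 1146.0 Hz.
f_beat = |1149.5 − 1146.0| = 3.5 Hz.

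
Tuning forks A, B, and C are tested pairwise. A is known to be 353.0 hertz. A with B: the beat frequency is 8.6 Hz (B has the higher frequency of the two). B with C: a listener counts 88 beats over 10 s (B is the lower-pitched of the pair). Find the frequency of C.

370.4 Hz

B is above A, so f_B = 353.0 + 8.6 = 361.6 Hz.
B–C: Beat frequency = 88/10 = 8.8 Hz.
C is above B, so f_C = 361.6 + 8.8 = 370.4 Hz.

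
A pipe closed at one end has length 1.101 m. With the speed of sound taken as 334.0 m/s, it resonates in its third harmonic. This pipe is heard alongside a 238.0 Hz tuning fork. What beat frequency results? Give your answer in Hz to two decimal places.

10.48 Hz

Closed pipe (odd harmonics): f_n = n·v/(4L) = 3·334.0/(4·1.101) = 227.5204 Hz.
f_beat = |227.5204 − 238.0| = 10.48 Hz.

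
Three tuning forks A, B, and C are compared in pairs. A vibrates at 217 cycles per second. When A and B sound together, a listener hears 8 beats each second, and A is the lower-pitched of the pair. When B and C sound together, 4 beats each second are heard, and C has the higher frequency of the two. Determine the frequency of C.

B is above A, so f_B = 217 + 8 = 225 Hz.
C is above B, so f_C = 225 + 4 = 229 Hz.

229 Hz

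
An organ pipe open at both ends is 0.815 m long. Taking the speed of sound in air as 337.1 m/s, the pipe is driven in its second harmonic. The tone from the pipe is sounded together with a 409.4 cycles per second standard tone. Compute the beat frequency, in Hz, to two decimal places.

4.22 Hz

Open pipe: f_n = n·v/(2L) = 2·337.1/(2·0.815) = 413.6196 Hz.
f_beat = |413.6196 − 409.4| = 4.22 Hz.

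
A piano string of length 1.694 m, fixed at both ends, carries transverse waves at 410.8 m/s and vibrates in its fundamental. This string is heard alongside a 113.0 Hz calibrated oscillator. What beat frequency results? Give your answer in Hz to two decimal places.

For a string fixed at both ends, f_n = n·v/(2L) = 1·410.8/(2·1.694) = 121.2515 Hz.
f_beat = |121.2515 − 113.0| = 8.25 Hz.

8.25 Hz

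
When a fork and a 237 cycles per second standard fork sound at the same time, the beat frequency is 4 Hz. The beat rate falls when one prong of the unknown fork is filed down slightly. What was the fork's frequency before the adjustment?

|f − 237| = 4, so the fork was at either 233 Hz or 241 Hz.
Filing a prong removes mass and raises the fork's frequency; the adjustment raises the fork's frequency.
The beat rate fell, so the adjustment moved the fork toward 237 Hz — it must have started below the reference.

233 Hz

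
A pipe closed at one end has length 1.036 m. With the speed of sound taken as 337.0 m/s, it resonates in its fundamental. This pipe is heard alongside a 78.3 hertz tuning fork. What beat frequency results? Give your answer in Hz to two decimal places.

3.02 Hz

Closed pipe (odd harmonics): f_n = n·v/(4L) = 1·337.0/(4·1.036) = 81.3224 Hz.
f_beat = |81.3224 − 78.3| = 3.02 Hz.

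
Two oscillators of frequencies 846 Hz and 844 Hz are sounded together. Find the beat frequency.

f_beat = |f₁ − f₂|.
|846 − 844| = 2 Hz.

2 Hz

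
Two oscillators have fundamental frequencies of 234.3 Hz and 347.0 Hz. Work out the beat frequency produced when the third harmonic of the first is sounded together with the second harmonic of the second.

8.9 Hz

Third harmonic of the first: 3·234.3 = 702.9 Hz.
Second harmonic of the second: 2·347.0 = 694.0 Hz.
f_beat = |702.9 − 694.0| = 8.9 Hz.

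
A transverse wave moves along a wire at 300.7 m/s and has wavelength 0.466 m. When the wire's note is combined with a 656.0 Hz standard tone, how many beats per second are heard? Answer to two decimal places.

10.72 Hz

Source frequency f = v/λ = 300.7/0.466 = 645.2790 Hz.
f_beat = |645.2790 − 656.0| = 10.72 Hz.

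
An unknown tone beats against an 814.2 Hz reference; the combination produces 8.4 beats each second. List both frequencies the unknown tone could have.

805.8 Hz or 822.6 Hz

|f − 814.2| = 8.4, so f = 814.2 ± 8.4.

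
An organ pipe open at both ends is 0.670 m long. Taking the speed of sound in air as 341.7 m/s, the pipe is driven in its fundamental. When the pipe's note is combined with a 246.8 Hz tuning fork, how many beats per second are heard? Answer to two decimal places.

8.20 Hz

Open pipe: f_n = n·v/(2L) = 1·341.7/(2·0.670) = 255.0000 Hz.
f_beat = |255.0000 − 246.8| = 8.20 Hz.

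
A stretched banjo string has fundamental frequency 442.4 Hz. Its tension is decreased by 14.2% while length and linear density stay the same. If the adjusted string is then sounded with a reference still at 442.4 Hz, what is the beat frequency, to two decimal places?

32.61 Hz

For a string, f ∝ √T, so the new frequency is 442.4·√0.858 = 409.7876 Hz.
f_beat = |409.7876 − 442.4| = 32.61 Hz.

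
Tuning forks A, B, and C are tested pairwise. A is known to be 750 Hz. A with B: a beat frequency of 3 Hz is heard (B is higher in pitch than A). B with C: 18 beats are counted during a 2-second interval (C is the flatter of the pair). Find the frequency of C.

744 Hz

B is above A, so f_B = 750 + 3 = 753 Hz.
B–C: Beat frequency = 18/2 = 9 Hz.
C is below B, so f_C = 753 − 9 = 744 Hz.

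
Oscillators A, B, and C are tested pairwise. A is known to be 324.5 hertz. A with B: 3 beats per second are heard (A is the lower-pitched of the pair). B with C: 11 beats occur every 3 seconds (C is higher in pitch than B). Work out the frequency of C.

B is above A, so f_B = 324.5 + 3 = 327.5 Hz.
B–C: Beat frequency = 11/3 = 3.6667 Hz.
C is above B, so f_C = 327.5 + 3.6667 = 331.1667 Hz.

331.1667 Hz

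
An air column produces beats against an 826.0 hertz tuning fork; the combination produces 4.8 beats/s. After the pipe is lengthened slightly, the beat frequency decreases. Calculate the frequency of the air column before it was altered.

|f − 826.0| = 4.8, so the air column was at either 821.2 Hz or 830.8 Hz.
A longer pipe has a lower fundamental; the adjustment lowers the air column's frequency.
The beat rate fell, so the adjustment moved the air column toward 826.0 Hz — it must have started above the reference.

830.8 Hz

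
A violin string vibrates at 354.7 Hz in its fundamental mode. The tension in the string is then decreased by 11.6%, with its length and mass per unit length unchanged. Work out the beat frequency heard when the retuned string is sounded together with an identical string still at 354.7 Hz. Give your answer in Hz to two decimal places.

For a string, f ∝ √T, so the new frequency is 354.7·√0.884 = 333.4935 Hz.
f_beat = |333.4935 − 354.7| = 21.21 Hz.

21.21 Hz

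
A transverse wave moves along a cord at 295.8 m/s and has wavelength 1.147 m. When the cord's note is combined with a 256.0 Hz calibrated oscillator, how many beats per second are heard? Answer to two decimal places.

1.89 Hz

Source frequency f = v/λ = 295.8/1.147 = 257.8901 Hz.
f_beat = |257.8901 − 256.0| = 1.89 Hz.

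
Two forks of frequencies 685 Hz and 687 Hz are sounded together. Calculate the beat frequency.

2 Hz

The beat frequency equals the magnitude of the frequency difference.
|685 − 687| = 2 Hz.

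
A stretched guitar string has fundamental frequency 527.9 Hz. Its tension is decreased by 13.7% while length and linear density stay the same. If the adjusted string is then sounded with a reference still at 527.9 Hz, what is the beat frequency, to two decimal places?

37.49 Hz

For a string, f ∝ √T, so the new frequency is 527.9·√0.863 = 490.4075 Hz.
f_beat = |490.4075 − 527.9| = 37.49 Hz.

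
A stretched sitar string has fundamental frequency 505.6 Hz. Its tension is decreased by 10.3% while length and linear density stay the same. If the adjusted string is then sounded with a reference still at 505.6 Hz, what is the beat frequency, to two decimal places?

For a string, f ∝ √T, so the new frequency is 505.6·√0.897 = 478.8542 Hz.
f_beat = |478.8542 − 505.6| = 26.75 Hz.

26.75 Hz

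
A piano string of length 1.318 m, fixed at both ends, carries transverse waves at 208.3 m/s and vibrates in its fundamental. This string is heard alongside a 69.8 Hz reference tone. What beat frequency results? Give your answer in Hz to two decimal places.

For a string fixed at both ends, f_n = n·v/(2L) = 1·208.3/(2·1.318) = 79.0212 Hz.
f_beat = |79.0212 − 69.8| = 9.22 Hz.

9.22 Hz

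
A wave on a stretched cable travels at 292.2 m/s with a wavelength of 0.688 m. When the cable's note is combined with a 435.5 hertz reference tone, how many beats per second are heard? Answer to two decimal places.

10.79 Hz

Source frequency f = v/λ = 292.2/0.688 = 424.7093 Hz.
f_beat = |424.7093 − 435.5| = 10.79 Hz.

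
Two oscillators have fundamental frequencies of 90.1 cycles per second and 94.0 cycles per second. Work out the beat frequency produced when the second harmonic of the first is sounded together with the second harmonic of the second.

7.8 Hz

Second harmonic of the first: 2·90.1 = 180.2 Hz.
Second harmonic of the second: 2·94.0 = 188.0 Hz.
f_beat = |180.2 − 188.0| = 7.8 Hz.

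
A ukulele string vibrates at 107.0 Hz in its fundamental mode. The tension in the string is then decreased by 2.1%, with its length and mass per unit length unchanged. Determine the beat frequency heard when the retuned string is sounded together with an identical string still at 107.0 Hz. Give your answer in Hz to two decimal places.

For a string, f ∝ √T, so the new frequency is 107.0·√0.979 = 105.8705 Hz.
f_beat = |105.8705 − 107.0| = 1.13 Hz.

1.13 Hz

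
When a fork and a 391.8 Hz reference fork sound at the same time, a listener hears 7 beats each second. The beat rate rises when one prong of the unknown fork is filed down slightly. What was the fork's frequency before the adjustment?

|f − 391.8| = 7, so the fork was at either 384.8 Hz or 398.8 Hz.
Filing a prong removes mass and raises the fork's frequency; the adjustment raises the fork's frequency.
The beat rate rose, so the adjustment moved the fork further from 391.8 Hz — it was already above the reference.

398.8 Hz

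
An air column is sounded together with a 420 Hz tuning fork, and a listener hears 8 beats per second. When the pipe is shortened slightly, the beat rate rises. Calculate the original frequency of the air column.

|f − 420| = 8, so the air column was at either 412 Hz or 428 Hz.
A shorter pipe has a higher fundamental; the adjustment raises the air column's frequency.
The beat rate rose, so the adjustment moved the air column further from 420 Hz — it was already above the reference.

428 Hz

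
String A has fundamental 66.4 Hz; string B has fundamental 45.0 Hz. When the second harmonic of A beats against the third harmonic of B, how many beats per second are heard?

Second harmonic of the first: 2·66.4 = 132.8 Hz.
Third harmonic of the second: 3·45.0 = 135.0 Hz.
f_beat = |132.8 − 135.0| = 2.2 Hz.

2.2 Hz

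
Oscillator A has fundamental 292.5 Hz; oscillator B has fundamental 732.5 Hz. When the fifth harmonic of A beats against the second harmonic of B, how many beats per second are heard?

Fifth harmonic of the first: 5·292.5 = 1462.5 Hz.
Second harmonic of the second: 2·732.5 = 1465.0 Hz.
f_beat = |1462.5 − 1465.0| = 2.5 Hz.

2.5 Hz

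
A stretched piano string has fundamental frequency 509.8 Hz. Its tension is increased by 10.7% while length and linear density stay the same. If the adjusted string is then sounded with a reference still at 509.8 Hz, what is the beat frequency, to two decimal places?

26.58 Hz

For a string, f ∝ √T, so the new frequency is 509.8·√1.107 = 536.3813 Hz.
f_beat = |536.3813 − 509.8| = 26.58 Hz.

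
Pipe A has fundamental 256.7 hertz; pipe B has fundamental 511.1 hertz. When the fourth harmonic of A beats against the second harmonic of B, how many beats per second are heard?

4.6 Hz

Fourth harmonic of the first: 4·256.7 = 1026.8 Hz.
Second harmonic of the second: 2·511.1 = 1022.2 Hz.
f_beat = |1026.8 − 1022.2| = 4.6 Hz.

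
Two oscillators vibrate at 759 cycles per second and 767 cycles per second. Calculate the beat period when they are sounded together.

0.125 s

f_beat = |759 − 767| = 8 Hz.
Beat period T = 1 / f_beat = 1 / 8 s.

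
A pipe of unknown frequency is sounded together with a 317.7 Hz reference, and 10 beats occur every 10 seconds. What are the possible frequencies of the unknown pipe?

Beat frequency = 10/10 = 1 Hz.
|f − 317.7| = 1, so f = 317.7 ± 1.

316.7 Hz or 318.7 Hz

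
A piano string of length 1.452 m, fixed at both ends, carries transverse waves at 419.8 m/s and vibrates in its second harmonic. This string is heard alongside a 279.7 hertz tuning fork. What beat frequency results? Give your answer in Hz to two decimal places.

9.42 Hz

For a string fixed at both ends, f_n = n·v/(2L) = 2·419.8/(2·1.452) = 289.1185 Hz.
f_beat = |289.1185 − 279.7| = 9.42 Hz.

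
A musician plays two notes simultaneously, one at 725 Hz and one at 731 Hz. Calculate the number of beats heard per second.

6 Hz

f_beat = |f₁ − f₂|.
|725 − 731| = 6 Hz.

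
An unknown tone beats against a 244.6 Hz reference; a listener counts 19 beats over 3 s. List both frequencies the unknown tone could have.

Beat frequency = 19/3 = 6.3333 Hz.
|f − 244.6| = 6.3333, so f = 244.6 ± 6.3333.

238.2667 Hz or 250.9333 Hz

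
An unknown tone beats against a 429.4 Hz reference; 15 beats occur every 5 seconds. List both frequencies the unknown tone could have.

Beat frequency = 15/5 = 3 Hz.
|f − 429.4| = 3, so f = 429.4 ± 3.

426.4 Hz or 432.4 Hz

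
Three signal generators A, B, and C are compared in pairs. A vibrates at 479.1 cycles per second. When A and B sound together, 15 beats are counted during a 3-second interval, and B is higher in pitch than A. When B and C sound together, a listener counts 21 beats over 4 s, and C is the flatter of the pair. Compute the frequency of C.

A–B: Beat frequency = 15/3 = 5 Hz.
B is above A, so f_B = 479.1 + 5 = 484.1 Hz.
B–C: Beat frequency = 21/4 = 5.25 Hz.
C is below B, so f_C = 484.1 − 5.25 = 478.85 Hz.

478.85 Hz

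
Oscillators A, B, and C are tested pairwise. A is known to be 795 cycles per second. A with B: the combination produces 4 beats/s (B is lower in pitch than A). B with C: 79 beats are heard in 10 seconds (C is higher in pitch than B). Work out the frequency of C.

B is below A, so f_B = 795 − 4 = 791 Hz.
B–C: Beat frequency = 79/10 = 7.9 Hz.
C is above B, so f_C = 791 + 7.9 = 798.9 Hz.

798.9 Hz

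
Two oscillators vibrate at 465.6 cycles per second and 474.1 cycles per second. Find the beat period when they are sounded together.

f_beat = |465.6 − 474.1| = 8.5 Hz.
Beat period T = 1 / f_beat = 1 / 8.5 s.

0.118 s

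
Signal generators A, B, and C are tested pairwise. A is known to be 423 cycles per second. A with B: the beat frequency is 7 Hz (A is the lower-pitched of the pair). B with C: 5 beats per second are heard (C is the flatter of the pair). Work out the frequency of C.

425 Hz

B is above A, so f_B = 423 + 7 = 430 Hz.
C is below B, so f_C = 430 − 5 = 425 Hz.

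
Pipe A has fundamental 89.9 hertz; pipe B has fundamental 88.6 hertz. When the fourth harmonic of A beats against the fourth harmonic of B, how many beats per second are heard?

Fourth harmonic of the first: 4·89.9 = 359.6 Hz.
Fourth harmonic of the second: 4·88.6 = 354.4 Hz.
f_beat = |359.6 − 354.4| = 5.2 Hz.

5.2 Hz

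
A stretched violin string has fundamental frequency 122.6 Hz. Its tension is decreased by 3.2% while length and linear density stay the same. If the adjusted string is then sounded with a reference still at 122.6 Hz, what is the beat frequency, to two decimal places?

For a string, f ∝ √T, so the new frequency is 122.6·√0.968 = 120.6225 Hz.
f_beat = |120.6225 − 122.6| = 1.98 Hz.

1.98 Hz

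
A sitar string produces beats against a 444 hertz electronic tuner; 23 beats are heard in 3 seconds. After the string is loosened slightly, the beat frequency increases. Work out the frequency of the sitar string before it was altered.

436.3333 Hz

Beat frequency = 23/3 = 7.6667 Hz.
|f − 444| = 7.6667, so the sitar string was at either 436.3333 Hz or 451.6667 Hz.
Reducing tension lowers a string's frequency; the adjustment lowers the sitar string's frequency.
The beat rate rose, so the adjustment moved the sitar string further from 444 Hz — it was already below the reference.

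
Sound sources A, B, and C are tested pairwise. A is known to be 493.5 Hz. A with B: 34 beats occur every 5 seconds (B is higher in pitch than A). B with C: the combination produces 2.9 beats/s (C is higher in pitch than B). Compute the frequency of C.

503.2 Hz

A–B: Beat frequency = 34/5 = 6.8 Hz.
B is above A, so f_B = 493.5 + 6.8 = 500.3 Hz.
C is above B, so f_C = 500.3 + 2.9 = 503.2 Hz.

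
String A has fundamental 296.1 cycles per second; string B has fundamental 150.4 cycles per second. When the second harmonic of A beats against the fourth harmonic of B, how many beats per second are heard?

Second harmonic of the first: 2·296.1 = 592.2 Hz.
Fourth harmonic of the second: 4·150.4 = 601.6 Hz.
f_beat = |592.2 − 601.6| = 9.4 Hz.

9.4 Hz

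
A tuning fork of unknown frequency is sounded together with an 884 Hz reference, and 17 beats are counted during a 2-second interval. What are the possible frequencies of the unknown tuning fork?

Beat frequency = 17/2 = 8.5 Hz.
|f − 884| = 8.5, so f = 884 ± 8.5.

875.5 Hz or 892.5 Hz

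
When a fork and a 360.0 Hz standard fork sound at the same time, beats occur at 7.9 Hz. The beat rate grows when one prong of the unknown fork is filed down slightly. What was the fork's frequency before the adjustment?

367.9 Hz

|f − 360.0| = 7.9, so the fork was at either 352.1 Hz or 367.9 Hz.
Filing a prong removes mass and raises the fork's frequency; the adjustment raises the fork's frequency.
The beat rate rose, so the adjustment moved the fork further from 360.0 Hz — it was already above the reference.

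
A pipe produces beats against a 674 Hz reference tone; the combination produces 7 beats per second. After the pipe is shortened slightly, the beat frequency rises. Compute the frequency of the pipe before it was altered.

681 Hz

|f − 674| = 7, so the pipe was at either 667 Hz or 681 Hz.
A shorter pipe has a higher fundamental; the adjustment raises the pipe's frequency.
The beat rate rose, so the adjustment moved the pipe further from 674 Hz — it was already above the reference.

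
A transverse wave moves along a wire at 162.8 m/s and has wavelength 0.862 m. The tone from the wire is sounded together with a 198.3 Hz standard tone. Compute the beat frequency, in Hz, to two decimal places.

9.44 Hz

Source frequency f = v/λ = 162.8/0.862 = 188.8631 Hz.
f_beat = |188.8631 − 198.3| = 9.44 Hz.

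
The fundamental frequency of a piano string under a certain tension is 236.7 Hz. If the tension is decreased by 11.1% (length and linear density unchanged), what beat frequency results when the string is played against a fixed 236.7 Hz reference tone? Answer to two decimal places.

13.52 Hz

For a string, f ∝ √T, so the new frequency is 236.7·√0.889 = 223.1768 Hz.
f_beat = |223.1768 − 236.7| = 13.52 Hz.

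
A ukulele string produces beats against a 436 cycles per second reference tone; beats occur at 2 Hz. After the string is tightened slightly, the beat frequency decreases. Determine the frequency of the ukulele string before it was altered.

|f − 436| = 2, so the ukulele string was at either 434 Hz or 438 Hz.
Increasing tension raises a string's frequency; the adjustment raises the ukulele string's frequency.
The beat rate fell, so the adjustment moved the ukulele string toward 436 Hz — it must have started below the reference.

434 Hz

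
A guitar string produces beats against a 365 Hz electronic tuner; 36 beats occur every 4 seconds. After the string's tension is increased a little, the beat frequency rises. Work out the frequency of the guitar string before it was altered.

Beat frequency = 36/4 = 9 Hz.
|f − 365| = 9, so the guitar string was at either 356 Hz or 374 Hz.
Higher tension means higher frequency; the adjustment raises the guitar string's frequency.
The beat rate rose, so the adjustment moved the guitar string further from 365 Hz — it was already above the reference.

374 Hz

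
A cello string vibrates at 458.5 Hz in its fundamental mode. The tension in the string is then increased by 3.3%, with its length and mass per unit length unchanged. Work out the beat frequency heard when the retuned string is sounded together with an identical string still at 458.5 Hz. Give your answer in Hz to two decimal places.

For a string, f ∝ √T, so the new frequency is 458.5·√1.033 = 466.0038 Hz.
f_beat = |466.0038 − 458.5| = 7.50 Hz.

7.50 Hz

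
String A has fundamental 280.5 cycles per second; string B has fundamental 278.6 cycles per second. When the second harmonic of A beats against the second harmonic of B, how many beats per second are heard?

Second harmonic of the first: 2·280.5 = 561.0 Hz.
Second harmonic of the second: 2·278.6 = 557.2 Hz.
f_beat = |561.0 − 557.2| = 3.8 Hz.

3.8 Hz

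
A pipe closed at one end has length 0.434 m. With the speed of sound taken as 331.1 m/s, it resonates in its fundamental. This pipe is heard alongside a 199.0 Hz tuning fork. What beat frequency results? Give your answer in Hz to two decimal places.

8.27 Hz

Closed pipe (odd harmonics): f_n = n·v/(4L) = 1·331.1/(4·0.434) = 190.7258 Hz.
f_beat = |190.7258 − 199.0| = 8.27 Hz.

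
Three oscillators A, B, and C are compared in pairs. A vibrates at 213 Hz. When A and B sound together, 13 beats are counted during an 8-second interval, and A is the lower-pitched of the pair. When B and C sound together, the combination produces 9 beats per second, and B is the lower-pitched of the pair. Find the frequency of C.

A–B: Beat frequency = 13/8 = 1.625 Hz.
B is above A, so f_B = 213 + 1.625 = 214.625 Hz.
C is above B, so f_C = 214.625 + 9 = 223.625 Hz.

223.625 Hz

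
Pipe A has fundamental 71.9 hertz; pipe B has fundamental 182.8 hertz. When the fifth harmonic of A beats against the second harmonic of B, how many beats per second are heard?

Fifth harmonic of the first: 5·71.9 = 359.5 Hz.
Second harmonic of the second: 2·182.8 = 365.6 Hz.
f_beat = |359.5 − 365.6| = 6.1 Hz.

6.1 Hz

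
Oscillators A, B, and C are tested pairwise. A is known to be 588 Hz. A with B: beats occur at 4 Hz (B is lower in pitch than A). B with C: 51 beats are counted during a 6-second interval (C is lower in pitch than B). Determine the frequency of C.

B is below A, so f_B = 588 − 4 = 584 Hz.
B–C: Beat frequency = 51/6 = 8.5 Hz.
C is below B, so f_C = 584 − 8.5 = 575.5 Hz.

575.5 Hz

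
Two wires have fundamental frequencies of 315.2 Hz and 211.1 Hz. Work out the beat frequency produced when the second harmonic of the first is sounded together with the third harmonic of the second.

Second harmonic of the first: 2·315.2 = 630.4 Hz.
Third harmonic of the second: 3·211.1 = 633.3 Hz.
f_beat = |630.4 − 633.3| = 2.9 Hz.

2.9 Hz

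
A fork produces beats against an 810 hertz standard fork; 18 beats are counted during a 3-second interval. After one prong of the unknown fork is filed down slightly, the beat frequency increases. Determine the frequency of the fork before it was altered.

816 Hz

Beat frequency = 18/3 = 6 Hz.
|f − 810| = 6, so the fork was at either 804 Hz or 816 Hz.
Filing a prong removes mass and raises the fork's frequency; the adjustment raises the fork's frequency.
The beat rate rose, so the adjustment moved the fork further from 810 Hz — it was already above the reference.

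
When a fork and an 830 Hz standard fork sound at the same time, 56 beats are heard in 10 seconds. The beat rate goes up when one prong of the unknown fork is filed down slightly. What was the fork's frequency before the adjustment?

Beat frequency = 56/10 = 5.6 Hz.
|f − 830| = 5.6, so the fork was at either 824.4 Hz or 835.6 Hz.
Filing a prong removes mass and raises the fork's frequency; the adjustment raises the fork's frequency.
The beat rate rose, so the adjustment moved the fork further from 830 Hz — it was already above the reference.

835.6 Hz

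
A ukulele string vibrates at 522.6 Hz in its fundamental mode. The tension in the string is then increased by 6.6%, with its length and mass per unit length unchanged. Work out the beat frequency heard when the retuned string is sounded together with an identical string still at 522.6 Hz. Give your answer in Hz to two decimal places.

16.97 Hz

For a string, f ∝ √T, so the new frequency is 522.6·√1.066 = 539.5703 Hz.
f_beat = |539.5703 − 522.6| = 16.97 Hz.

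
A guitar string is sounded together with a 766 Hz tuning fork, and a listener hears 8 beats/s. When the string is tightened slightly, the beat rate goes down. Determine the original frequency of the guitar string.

|f − 766| = 8, so the guitar string was at either 758 Hz or 774 Hz.
Increasing tension raises a string's frequency; the adjustment raises the guitar string's frequency.
The beat rate fell, so the adjustment moved the guitar string toward 766 Hz — it must have started below the reference.

758 Hz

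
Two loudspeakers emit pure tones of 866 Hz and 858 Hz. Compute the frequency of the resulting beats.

8 Hz

Beats arise from superposition of two nearby frequencies; the beat rate is |f₁ − f₂|.
|866 − 858| = 8 Hz.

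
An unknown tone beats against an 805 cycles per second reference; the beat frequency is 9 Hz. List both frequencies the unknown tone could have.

796 Hz or 814 Hz

|f − 805| = 9, so f = 805 ± 9.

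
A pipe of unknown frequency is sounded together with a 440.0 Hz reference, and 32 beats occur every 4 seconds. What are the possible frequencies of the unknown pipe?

432 Hz or 448 Hz

Beat frequency = 32/4 = 8 Hz.
|f − 440.0| = 8, so f = 440.0 ± 8.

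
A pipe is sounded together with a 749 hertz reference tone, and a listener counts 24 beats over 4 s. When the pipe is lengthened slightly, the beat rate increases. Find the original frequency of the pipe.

743 Hz

Beat frequency = 24/4 = 6 Hz.
|f − 749| = 6, so the pipe was at either 743 Hz or 755 Hz.
A longer pipe has a lower fundamental; the adjustment lowers the pipe's frequency.
The beat rate rose, so the adjustment moved the pipe further from 749 Hz — it was already below the reference.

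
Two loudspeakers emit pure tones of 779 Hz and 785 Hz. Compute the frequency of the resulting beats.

Beats arise from superposition of two nearby frequencies; the beat rate is |f₁ − f₂|.
|779 − 785| = 6 Hz.

6 Hz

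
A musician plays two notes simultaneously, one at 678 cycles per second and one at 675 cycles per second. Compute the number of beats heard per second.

3 Hz

The beat frequency equals the magnitude of the frequency difference.
|678 − 675| = 3 Hz.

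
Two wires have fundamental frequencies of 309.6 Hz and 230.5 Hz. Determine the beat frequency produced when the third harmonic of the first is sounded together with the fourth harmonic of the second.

Third harmonic of the first: 3·309.6 = 928.8 Hz.
Fourth harmonic of the second: 4·230.5 = 922.0 Hz.
f_beat = |928.8 − 922.0| = 6.8 Hz.

6.8 Hz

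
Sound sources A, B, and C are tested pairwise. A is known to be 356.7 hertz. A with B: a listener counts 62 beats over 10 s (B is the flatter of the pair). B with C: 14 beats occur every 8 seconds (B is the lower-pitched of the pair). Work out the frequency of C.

352.25 Hz

A–B: Beat frequency = 62/10 = 6.2 Hz.
B is below A, so f_B = 356.7 − 6.2 = 350.5 Hz.
B–C: Beat frequency = 14/8 = 1.75 Hz.
C is above B, so f_C = 350.5 + 1.75 = 352.25 Hz.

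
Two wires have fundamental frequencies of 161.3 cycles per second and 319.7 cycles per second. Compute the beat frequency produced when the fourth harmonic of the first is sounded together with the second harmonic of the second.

Fourth harmonic of the first: 4·161.3 = 645.2 Hz.
Second harmonic of the second: 2·319.7 = 639.4 Hz.
f_beat = |645.2 − 639.4| = 5.8 Hz.

5.8 Hz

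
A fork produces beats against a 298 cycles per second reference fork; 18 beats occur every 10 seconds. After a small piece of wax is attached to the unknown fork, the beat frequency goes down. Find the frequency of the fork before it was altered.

Beat frequency = 18/10 = 1.8 Hz.
|f − 298| = 1.8, so the fork was at either 296.2 Hz or 299.8 Hz.
Loading a fork with wax lowers its frequency; the adjustment lowers the fork's frequency.
The beat rate fell, so the adjustment moved the fork toward 298 Hz — it must have started above the reference.

299.8 Hz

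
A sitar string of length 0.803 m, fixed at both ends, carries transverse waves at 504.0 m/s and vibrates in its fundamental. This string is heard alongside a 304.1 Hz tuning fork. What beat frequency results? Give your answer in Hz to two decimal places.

9.72 Hz

For a string fixed at both ends, f_n = n·v/(2L) = 1·504.0/(2·0.803) = 313.8232 Hz.
f_beat = |313.8232 − 304.1| = 9.72 Hz.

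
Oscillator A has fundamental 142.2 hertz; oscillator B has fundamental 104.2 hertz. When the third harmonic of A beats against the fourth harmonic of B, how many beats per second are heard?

Third harmonic of the first: 3·142.2 = 426.6 Hz.
Fourth harmonic of the second: 4·104.2 = 416.8 Hz.
f_beat = |426.6 − 416.8| = 9.8 Hz.

9.8 Hz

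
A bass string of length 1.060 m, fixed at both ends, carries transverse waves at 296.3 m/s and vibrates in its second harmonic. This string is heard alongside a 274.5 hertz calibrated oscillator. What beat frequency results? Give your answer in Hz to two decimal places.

5.03 Hz

For a string fixed at both ends, f_n = n·v/(2L) = 2·296.3/(2·1.060) = 279.5283 Hz.
f_beat = |279.5283 − 274.5| = 5.03 Hz.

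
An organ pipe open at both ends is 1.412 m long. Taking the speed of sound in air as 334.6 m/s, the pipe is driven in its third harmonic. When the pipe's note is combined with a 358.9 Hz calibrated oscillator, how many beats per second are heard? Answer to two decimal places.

Open pipe: f_n = n·v/(2L) = 3·334.6/(2·1.412) = 355.4533 Hz.
f_beat = |355.4533 − 358.9| = 3.45 Hz.

3.45 Hz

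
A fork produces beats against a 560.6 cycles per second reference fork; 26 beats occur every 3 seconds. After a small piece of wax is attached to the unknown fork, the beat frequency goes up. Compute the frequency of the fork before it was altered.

Beat frequency = 26/3 = 8.6667 Hz.
|f − 560.6| = 8.6667, so the fork was at either 551.9333 Hz or 569.2667 Hz.
Loading a fork with wax lowers its frequency; the adjustment lowers the fork's frequency.
The beat rate rose, so the adjustment moved the fork further from 560.6 Hz — it was already below the reference.

551.9333 Hz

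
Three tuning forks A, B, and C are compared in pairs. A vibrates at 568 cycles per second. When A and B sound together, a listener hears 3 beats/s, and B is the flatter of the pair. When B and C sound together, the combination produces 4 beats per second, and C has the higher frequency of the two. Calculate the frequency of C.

569 Hz

B is below A, so f_B = 568 − 3 = 565 Hz.
C is above B, so f_C = 565 + 4 = 569 Hz.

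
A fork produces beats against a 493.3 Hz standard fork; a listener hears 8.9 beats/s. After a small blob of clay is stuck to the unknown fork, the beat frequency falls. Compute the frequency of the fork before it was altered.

|f − 493.3| = 8.9, so the fork was at either 484.4 Hz or 502.2 Hz.
Adding mass to a fork lowers its frequency; the adjustment lowers the fork's frequency.
The beat rate fell, so the adjustment moved the fork toward 493.3 Hz — it must have started above the reference.

502.2 Hz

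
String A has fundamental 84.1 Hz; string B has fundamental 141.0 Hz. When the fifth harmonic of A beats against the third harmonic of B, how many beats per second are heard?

Fifth harmonic of the first: 5·84.1 = 420.5 Hz.
Third harmonic of the second: 3·141.0 = 423.0 Hz.
f_beat = |420.5 − 423.0| = 2.5 Hz.

2.5 Hz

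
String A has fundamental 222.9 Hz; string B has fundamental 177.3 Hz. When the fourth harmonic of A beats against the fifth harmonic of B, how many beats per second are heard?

5.1 Hz

Fourth harmonic of the first: 4·222.9 = 891.6 Hz.
Fifth harmonic of the second: 5·177.3 = 886.5 Hz.
f_beat = |891.6 − 886.5| = 5.1 Hz.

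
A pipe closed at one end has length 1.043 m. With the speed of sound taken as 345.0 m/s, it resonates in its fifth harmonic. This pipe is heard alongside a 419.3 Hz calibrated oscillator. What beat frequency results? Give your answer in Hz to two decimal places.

5.83 Hz

Closed pipe (odd harmonics): f_n = n·v/(4L) = 5·345.0/(4·1.043) = 413.4708 Hz.
f_beat = |413.4708 − 419.3| = 5.83 Hz.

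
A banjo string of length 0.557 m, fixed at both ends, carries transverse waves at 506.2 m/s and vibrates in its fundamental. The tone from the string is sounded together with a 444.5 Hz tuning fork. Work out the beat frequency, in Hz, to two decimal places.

9.90 Hz

For a string fixed at both ends, f_n = n·v/(2L) = 1·506.2/(2·0.557) = 454.3986 Hz.
f_beat = |454.3986 − 444.5| = 9.90 Hz.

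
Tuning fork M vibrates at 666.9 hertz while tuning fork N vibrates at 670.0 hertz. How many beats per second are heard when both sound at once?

Beats arise from superposition of two nearby frequencies; the beat rate is |f₁ − f₂|.
|666.9 − 670.0| = 3.1 Hz.

3.1 Hz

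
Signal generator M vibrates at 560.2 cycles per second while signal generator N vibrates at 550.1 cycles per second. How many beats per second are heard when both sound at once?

10.1 Hz

f_beat = |f₁ − f₂|.
|560.2 − 550.1| = 10.1 Hz.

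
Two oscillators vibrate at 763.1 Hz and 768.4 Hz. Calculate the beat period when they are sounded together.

0.189 s

f_beat = |763.1 − 768.4| = 5.3 Hz.
Beat period T = 1 / f_beat = 1 / 5.3 s.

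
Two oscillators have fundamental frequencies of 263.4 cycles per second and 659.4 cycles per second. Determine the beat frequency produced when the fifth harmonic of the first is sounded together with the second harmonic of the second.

1.8 Hz

Fifth harmonic of the first: 5·263.4 = 1317.0 Hz.
Second harmonic of the second: 2·659.4 = 1318.8 Hz.
f_beat = |1317.0 − 1318.8| = 1.8 Hz.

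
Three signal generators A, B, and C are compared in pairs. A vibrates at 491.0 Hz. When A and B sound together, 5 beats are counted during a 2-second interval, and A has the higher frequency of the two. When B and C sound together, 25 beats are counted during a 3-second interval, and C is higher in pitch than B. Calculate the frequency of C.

496.8333 Hz

A–B: Beat frequency = 5/2 = 2.5 Hz.
B is below A, so f_B = 491.0 − 2.5 = 488.5 Hz.
B–C: Beat frequency = 25/3 = 8.3333 Hz.
C is above B, so f_C = 488.5 + 8.3333 = 496.8333 Hz.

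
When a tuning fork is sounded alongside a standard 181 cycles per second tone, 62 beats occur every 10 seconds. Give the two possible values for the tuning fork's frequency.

174.8 Hz or 187.2 Hz

Beat frequency = 62/10 = 6.2 Hz.
|f − 181| = 6.2, so f = 181 ± 6.2.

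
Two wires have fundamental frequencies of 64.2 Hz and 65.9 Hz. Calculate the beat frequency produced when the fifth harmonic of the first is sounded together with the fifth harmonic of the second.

Fifth harmonic of the first: 5·64.2 = 321.0 Hz.
Fifth harmonic of the second: 5·65.9 = 329.5 Hz.
f_beat = |321.0 − 329.5| = 8.5 Hz.

8.5 Hz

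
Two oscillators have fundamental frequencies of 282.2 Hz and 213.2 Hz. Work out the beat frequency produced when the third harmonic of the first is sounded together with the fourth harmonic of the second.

Third harmonic of the first: 3·282.2 = 846.6 Hz.
Fourth harmonic of the second: 4·213.2 = 852.8 Hz.
f_beat = |846.6 − 852.8| = 6.2 Hz.

6.2 Hz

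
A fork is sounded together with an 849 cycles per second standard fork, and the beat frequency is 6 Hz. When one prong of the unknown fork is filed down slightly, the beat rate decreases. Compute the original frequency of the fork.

|f − 849| = 6, so the fork was at either 843 Hz or 855 Hz.
Filing a prong removes mass and raises the fork's frequency; the adjustment raises the fork's frequency.
The beat rate fell, so the adjustment moved the fork toward 849 Hz — it must have started below the reference.

843 Hz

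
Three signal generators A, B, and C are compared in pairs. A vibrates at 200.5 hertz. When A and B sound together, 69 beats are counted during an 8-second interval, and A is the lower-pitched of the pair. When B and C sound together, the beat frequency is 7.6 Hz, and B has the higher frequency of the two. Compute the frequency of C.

A–B: Beat frequency = 69/8 = 8.625 Hz.
B is above A, so f_B = 200.5 + 8.625 = 209.125 Hz.
C is below B, so f_C = 209.125 − 7.6 = 201.525 Hz.

201.525 Hz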